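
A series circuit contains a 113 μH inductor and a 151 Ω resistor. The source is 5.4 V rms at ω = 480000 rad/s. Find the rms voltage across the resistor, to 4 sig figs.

5.082 V

X_L = ωL = 54.24 Ω
Z = 151.0 + j54.24 Ω
|Z| = √(151.0² + 54.24²) = 160.4 Ω
I = V/|Z| = 33.66 mA
V_R = I·|Z_R| = 0.03366 × 151.0 = 5.082 V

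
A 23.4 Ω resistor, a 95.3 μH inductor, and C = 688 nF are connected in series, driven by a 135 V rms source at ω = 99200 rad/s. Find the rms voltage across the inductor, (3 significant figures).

53.2 V

X_L = ωL = 9.45 Ω
X_C = 1/(ωC) = 14.7 Ω
Net reactance X = X_L − X_C = -5.20 Ω
Z = 23.4 − j5.20 Ω
|Z| = √(23.4² + 5.20²) = 24.0 Ω
I = V/|Z| = 5.63 A
V_L = I·|Z_L| = 5.63 × 9.45 = 53.2 V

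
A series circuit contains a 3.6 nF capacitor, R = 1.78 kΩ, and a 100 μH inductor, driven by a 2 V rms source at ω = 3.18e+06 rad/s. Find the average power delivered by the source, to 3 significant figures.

2.21 mW

X_L = ωL = 318 Ω
X_C = 1/(ωC) = 87.4 Ω
Net reactance X = X_L − X_C = 231 Ω
Z = 1780 + j231 Ω
|Z| = √(1780² + 231²) = 1790 Ω
∠Z = arctan(231/1780) = 7.38°
I = V/|Z| = 1.11 mA
P = VI cos φ = 2 × 0.00111 × cos(7.38°) = 2.21 mW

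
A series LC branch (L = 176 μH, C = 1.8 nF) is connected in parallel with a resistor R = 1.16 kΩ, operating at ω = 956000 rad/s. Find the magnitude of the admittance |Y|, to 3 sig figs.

X_L = ωL = 168 Ω
X_C = 1/(ωC) = 581 Ω
Branch 1: Z₁ = R = 1160 Ω
Branch 2 (series LC): Z₂ = j(X_L − X_C) = −j413 Ω
Parallel: Z = Z₁Z₂/(Z₁+Z₂), |Z| = 389 Ω, ∠Z = -70.4°
|Y| = 1/|Z| = 2.57 mS

2.57 mS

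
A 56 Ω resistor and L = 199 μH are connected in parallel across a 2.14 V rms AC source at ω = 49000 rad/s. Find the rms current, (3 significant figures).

223 mA

X_L = ωL = 9.75 Ω
Parallel: admittances add. Y = 1/R + 1/(jωL)
Y = (0.0179 − j0.103) S
|Y| = 0.104 S → |Z| = 1/|Y| = 9.61 Ω, ∠Z = −∠Y = 80.1°
I = V/|Z| = 2.14/9.61 = 223 mA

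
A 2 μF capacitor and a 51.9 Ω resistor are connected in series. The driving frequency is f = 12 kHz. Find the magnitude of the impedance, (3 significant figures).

52.3 Ω

ω = 2πf = 75400 rad/s
X_C = 1/(ωC) = 6.63 Ω
Z = 51.9 − j6.63 Ω
|Z| = √(51.9² + 6.63²) = 52.3 Ω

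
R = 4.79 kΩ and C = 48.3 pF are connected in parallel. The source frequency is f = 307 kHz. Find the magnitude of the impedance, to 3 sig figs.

ω = 2πf = 1.929e+06 rad/s
X_C = 1/(ωC) = 10700 Ω
Parallel: admittances add. Y = 1/R + jωC
Y = (0.000209 + j9.32e-05) S
|Y| = 0.000229 S → |Z| = 1/|Y| = 4370 Ω, ∠Z = −∠Y = -24.0°

4370 Ω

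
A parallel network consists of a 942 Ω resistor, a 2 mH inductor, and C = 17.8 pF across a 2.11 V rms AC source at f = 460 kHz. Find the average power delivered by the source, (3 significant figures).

4.73 mW

ω = 2πf = 2.89e+06 rad/s
X_L = ωL = 5780 Ω
X_C = 1/(ωC) = 19400 Ω
Parallel: admittances add. Y = 1/R + 1/(jωL) + jωC
Y = (0.00106 − j0.000122) S
|Y| = 0.00107 S → |Z| = 1/|Y| = 936 Ω, ∠Z = −∠Y = 6.53°
I = V/|Z| = 2.25 mA
P = VI cos φ = 2.11 × 0.00225 × cos(6.53°) = 4.73 mW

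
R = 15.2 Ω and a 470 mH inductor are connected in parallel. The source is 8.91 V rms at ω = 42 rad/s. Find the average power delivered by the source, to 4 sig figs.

5.223 W

X_L = ωL = 19.74 Ω
Parallel: admittances add. Y = 1/R + 1/(jωL)
Y = (0.06579 − j0.05066) S
|Y| = 0.08303 S → |Z| = 1/|Y| = 12.04 Ω, ∠Z = −∠Y = 37.60°
I = V/|Z| = 739.8 mA
P = VI cos φ = 8.91 × 0.7398 × cos(37.60°) = 5.223 W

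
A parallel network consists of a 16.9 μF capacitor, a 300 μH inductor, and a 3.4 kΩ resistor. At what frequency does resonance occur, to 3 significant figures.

ω₀ = 1/√(LC) = 1/√(0.0003 × 1.69e-05) = 14040 rad/s
f₀ = ω₀/(2π) = 2.24 kHz

2.24 kHz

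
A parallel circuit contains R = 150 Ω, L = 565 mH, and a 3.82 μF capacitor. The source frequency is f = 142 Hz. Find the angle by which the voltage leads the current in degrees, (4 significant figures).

ω = 2πf = 892.2 rad/s
X_L = ωL = 504.1 Ω
X_C = 1/(ωC) = 293.4 Ω
Parallel: admittances add. Y = 1/R + 1/(jωL) + jωC
Y = (0.006667 + j0.001425) S
|Y| = 0.006817 S → |Z| = 1/|Y| = 146.7 Ω, ∠Z = −∠Y = -12.06°

-12.06°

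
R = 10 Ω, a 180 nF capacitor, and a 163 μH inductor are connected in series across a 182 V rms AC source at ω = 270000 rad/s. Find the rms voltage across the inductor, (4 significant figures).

X_L = ωL = 44.01 Ω
X_C = 1/(ωC) = 20.58 Ω
Net reactance X = X_L − X_C = 23.43 Ω
Z = 10.00 + j23.43 Ω
|Z| = √(10.00² + 23.43²) = 25.48 Ω
I = V/|Z| = 7.143 A
V_L = I·|Z_L| = 7.143 × 44.01 = 314.4 V

314.4 V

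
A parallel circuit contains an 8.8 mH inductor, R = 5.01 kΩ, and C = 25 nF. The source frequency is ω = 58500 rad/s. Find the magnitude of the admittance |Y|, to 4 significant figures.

519.8 μS

X_L = ωL = 514.8 Ω
X_C = 1/(ωC) = 683.8 Ω
Parallel: admittances add. Y = 1/R + 1/(jωL) + jωC
Y = (0.0001996 − j0.0004800) S
|Y| = 0.0005198 S → |Z| = 1/|Y| = 1924 Ω, ∠Z = −∠Y = 67.42°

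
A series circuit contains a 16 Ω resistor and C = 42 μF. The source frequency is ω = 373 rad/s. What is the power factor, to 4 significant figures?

0.2431

X_C = 1/(ωC) = 63.83 Ω
Z = 16.00 − j63.83 Ω
|Z| = √(16.00² + 63.83²) = 65.81 Ω
∠Z = arctan(-63.83/16.00) = -75.93°
cos φ = cos(-75.93°) = 0.2431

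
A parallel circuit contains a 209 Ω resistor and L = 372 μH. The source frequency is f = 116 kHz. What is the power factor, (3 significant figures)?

ω = 2πf = 728800 rad/s
X_L = ωL = 271 Ω
Parallel: admittances add. Y = 1/R + 1/(jωL)
Y = (0.00478 − j0.00369) S
|Y| = 0.00604 S → |Z| = 1/|Y| = 166 Ω, ∠Z = −∠Y = 37.6°
cos φ = cos(37.6°) = 0.792

0.792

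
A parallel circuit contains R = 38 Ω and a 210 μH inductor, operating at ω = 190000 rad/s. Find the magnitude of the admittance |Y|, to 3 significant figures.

36.3 mS

X_L = ωL = 39.9 Ω
Parallel: admittances add. Y = 1/R + 1/(jωL)
Y = (0.0263 − j0.0251) S
|Y| = 0.0363 S → |Z| = 1/|Y| = 27.5 Ω, ∠Z = −∠Y = 43.6°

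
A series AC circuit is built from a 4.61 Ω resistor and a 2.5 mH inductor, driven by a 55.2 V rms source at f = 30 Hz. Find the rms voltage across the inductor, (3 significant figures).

5.61 V

ω = 2πf = 188.5 rad/s
X_L = ωL = 0.471 Ω
Z = 4.61 + j0.471 Ω
|Z| = √(4.61² + 0.471²) = 4.63 Ω
I = V/|Z| = 11.9 A
V_L = I·|Z_L| = 11.9 × 0.471 = 5.61 V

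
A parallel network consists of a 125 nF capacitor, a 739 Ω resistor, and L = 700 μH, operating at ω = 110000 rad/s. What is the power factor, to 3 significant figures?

0.871

X_L = ωL = 77.0 Ω
X_C = 1/(ωC) = 72.7 Ω
Parallel: admittances add. Y = 1/R + 1/(jωL) + jωC
Y = (0.00135 + j0.000763) S
|Y| = 0.00155 S → |Z| = 1/|Y| = 644 Ω, ∠Z = −∠Y = -29.4°
cos φ = cos(-29.4°) = 0.871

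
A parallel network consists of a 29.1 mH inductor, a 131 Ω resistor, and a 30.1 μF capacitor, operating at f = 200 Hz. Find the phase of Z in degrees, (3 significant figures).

-53.9°

ω = 2πf = 1257 rad/s
X_L = ωL = 36.6 Ω
X_C = 1/(ωC) = 26.4 Ω
Parallel: admittances add. Y = 1/R + 1/(jωL) + jωC
Y = (0.00763 + j0.0105) S
|Y| = 0.0130 S → |Z| = 1/|Y| = 77.1 Ω, ∠Z = −∠Y = -53.9°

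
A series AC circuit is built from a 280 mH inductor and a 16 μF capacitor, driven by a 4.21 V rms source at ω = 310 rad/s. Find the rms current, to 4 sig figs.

36.67 mA

X_L = ωL = 86.80 Ω
X_C = 1/(ωC) = 201.6 Ω
Net reactance X = X_L − X_C = -114.8 Ω
Z = − j114.8 Ω
|Z| = √(0² + 114.8²) = 114.8 Ω
I = V/|Z| = 4.21/114.8 = 36.67 mA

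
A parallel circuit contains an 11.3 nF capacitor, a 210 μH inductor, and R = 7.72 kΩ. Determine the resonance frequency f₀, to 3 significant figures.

103 kHz

ω₀ = 1/√(LC) = 1/√(0.00021 × 1.13e-08) = 649200 rad/s
f₀ = ω₀/(2π) = 103 kHz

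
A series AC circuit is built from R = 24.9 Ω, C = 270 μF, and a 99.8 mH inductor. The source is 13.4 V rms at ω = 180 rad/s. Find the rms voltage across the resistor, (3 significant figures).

13.3 V

X_L = ωL = 18.0 Ω
X_C = 1/(ωC) = 20.6 Ω
Net reactance X = X_L − X_C = -2.61 Ω
Z = 24.9 − j2.61 Ω
|Z| = √(24.9² + 2.61²) = 25.0 Ω
I = V/|Z| = 535 mA
V_R = I·|Z_R| = 0.535 × 24.9 = 13.3 V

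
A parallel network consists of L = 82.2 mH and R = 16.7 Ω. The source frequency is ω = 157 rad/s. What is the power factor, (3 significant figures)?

0.611

X_L = ωL = 12.9 Ω
Parallel: admittances add. Y = 1/R + 1/(jωL)
Y = (0.0599 − j0.0775) S
|Y| = 0.0979 S → |Z| = 1/|Y| = 10.2 Ω, ∠Z = −∠Y = 52.3°
cos φ = cos(52.3°) = 0.611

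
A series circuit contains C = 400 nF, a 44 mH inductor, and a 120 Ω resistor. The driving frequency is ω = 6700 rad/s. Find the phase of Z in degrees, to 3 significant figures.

-33.1°

X_L = ωL = 295 Ω
X_C = 1/(ωC) = 373 Ω
Net reactance X = X_L − X_C = -78.3 Ω
Z = 120 − j78.3 Ω
|Z| = √(120² + 78.3²) = 143 Ω
∠Z = arctan(-78.3/120) = -33.1°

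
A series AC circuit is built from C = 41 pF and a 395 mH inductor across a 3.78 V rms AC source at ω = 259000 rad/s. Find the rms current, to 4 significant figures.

X_L = ωL = 102300 Ω
X_C = 1/(ωC) = 94170 Ω
Net reactance X = X_L − X_C = 8134 Ω
Z = j8134 Ω
|Z| = √(0² + 8134²) = 8134 Ω
I = V/|Z| = 3.78/8134 = 464.7 μA

464.7 μA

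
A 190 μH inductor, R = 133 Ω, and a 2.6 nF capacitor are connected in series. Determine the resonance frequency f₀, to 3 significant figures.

226 kHz

ω₀ = 1/√(LC) = 1/√(0.00019 × 2.6e-09) = 1.423e+06 rad/s
f₀ = ω₀/(2π) = 226 kHz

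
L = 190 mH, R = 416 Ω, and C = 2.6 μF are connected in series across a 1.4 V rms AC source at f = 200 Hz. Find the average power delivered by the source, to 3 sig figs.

ω = 2πf = 1257 rad/s
X_L = ωL = 239 Ω
X_C = 1/(ωC) = 306 Ω
Net reactance X = X_L − X_C = -67.3 Ω
Z = 416 − j67.3 Ω
|Z| = √(416² + 67.3²) = 421 Ω
∠Z = arctan(-67.3/416) = -9.19°
I = V/|Z| = 3.32 mA
P = VI cos φ = 1.4 × 0.00332 × cos(-9.19°) = 4.59 mW

4.59 mW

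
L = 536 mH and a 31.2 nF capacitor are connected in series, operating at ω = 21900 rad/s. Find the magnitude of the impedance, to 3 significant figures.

10300 Ω

X_L = ωL = 11700 Ω
X_C = 1/(ωC) = 1460 Ω
Net reactance X = X_L − X_C = 10300 Ω
Z = j10300 Ω
|Z| = √(0² + 10300²) = 10300 Ω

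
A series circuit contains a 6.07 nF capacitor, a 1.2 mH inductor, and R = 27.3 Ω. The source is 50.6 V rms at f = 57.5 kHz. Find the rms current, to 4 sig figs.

1.431 A

ω = 2πf = 361300 rad/s
X_L = ωL = 433.5 Ω
X_C = 1/(ωC) = 456.0 Ω
Net reactance X = X_L − X_C = -22.46 Ω
Z = 27.30 − j22.46 Ω
|Z| = √(27.30² + 22.46²) = 35.35 Ω
I = V/|Z| = 50.6/35.35 = 1.431 A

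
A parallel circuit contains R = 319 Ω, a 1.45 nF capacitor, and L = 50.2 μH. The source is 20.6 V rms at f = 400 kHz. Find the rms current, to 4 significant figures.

ω = 2πf = 2.513e+06 rad/s
X_L = ωL = 126.2 Ω
X_C = 1/(ωC) = 274.4 Ω
Parallel: admittances add. Y = 1/R + 1/(jωL) + jωC
Y = (0.003135 − j0.004282) S
|Y| = 0.005307 S → |Z| = 1/|Y| = 188.4 Ω, ∠Z = −∠Y = 53.79°
I = V/|Z| = 20.6/188.4 = 109.3 mA

109.3 mA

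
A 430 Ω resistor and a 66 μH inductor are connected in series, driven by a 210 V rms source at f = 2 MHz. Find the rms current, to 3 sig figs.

ω = 2πf = 1.257e+07 rad/s
X_L = ωL = 829 Ω
Z = 430 + j829 Ω
|Z| = √(430² + 829²) = 934 Ω
I = V/|Z| = 210/934 = 225 mA

225 mA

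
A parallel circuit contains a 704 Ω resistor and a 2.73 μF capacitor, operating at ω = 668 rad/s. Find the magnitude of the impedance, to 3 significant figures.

433 Ω

X_C = 1/(ωC) = 548 Ω
Parallel: admittances add. Y = 1/R + jωC
Y = (0.00142 + j0.00182) S
|Y| = 0.00231 S → |Z| = 1/|Y| = 433 Ω, ∠Z = −∠Y = -52.1°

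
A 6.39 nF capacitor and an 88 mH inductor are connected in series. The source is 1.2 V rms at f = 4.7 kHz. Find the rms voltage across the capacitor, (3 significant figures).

2.35 V

ω = 2πf = 29530 rad/s
X_L = ωL = 2600 Ω
X_C = 1/(ωC) = 5300 Ω
Net reactance X = X_L − X_C = -2700 Ω
Z = − j2700 Ω
|Z| = √(0² + 2700²) = 2700 Ω
I = V/|Z| = 444 μA
V_C = I·|Z_C| = 0.000444 × 5300 = 2.35 V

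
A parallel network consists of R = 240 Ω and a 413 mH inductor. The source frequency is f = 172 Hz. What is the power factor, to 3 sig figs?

0.881

ω = 2πf = 1081 rad/s
X_L = ωL = 446 Ω
Parallel: admittances add. Y = 1/R + 1/(jωL)
Y = (0.00417 − j0.00224) S
|Y| = 0.00473 S → |Z| = 1/|Y| = 211 Ω, ∠Z = −∠Y = 28.3°
cos φ = cos(28.3°) = 0.881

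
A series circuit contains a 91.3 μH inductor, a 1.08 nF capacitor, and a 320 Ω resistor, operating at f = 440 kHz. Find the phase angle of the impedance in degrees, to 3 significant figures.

-14.5°

ω = 2πf = 2.765e+06 rad/s
X_L = ωL = 252 Ω
X_C = 1/(ωC) = 335 Ω
Net reactance X = X_L − X_C = -82.5 Ω
Z = 320 − j82.5 Ω
|Z| = √(320² + 82.5²) = 330 Ω
∠Z = arctan(-82.5/320) = -14.5°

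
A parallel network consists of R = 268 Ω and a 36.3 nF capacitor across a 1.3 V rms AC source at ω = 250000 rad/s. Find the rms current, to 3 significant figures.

X_C = 1/(ωC) = 110 Ω
Parallel: admittances add. Y = 1/R + jωC
Y = (0.00373 + j0.00907) S
|Y| = 0.00981 S → |Z| = 1/|Y| = 102 Ω, ∠Z = −∠Y = -67.6°
I = V/|Z| = 1.3/102 = 12.8 mA

12.8 mA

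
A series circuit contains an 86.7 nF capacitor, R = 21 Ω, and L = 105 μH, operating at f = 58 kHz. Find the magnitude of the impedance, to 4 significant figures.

ω = 2πf = 364400 rad/s
X_L = ωL = 38.26 Ω
X_C = 1/(ωC) = 31.65 Ω
Net reactance X = X_L − X_C = 6.615 Ω
Z = 21.00 + j6.615 Ω
|Z| = √(21.00² + 6.615²) = 22.02 Ω

22.02 Ω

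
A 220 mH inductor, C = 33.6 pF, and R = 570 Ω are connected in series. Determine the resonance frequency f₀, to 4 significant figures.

ω₀ = 1/√(LC) = 1/√(0.22 × 3.36e-11) = 367800 rad/s
f₀ = ω₀/(2π) = 58.54 kHz

58.54 kHz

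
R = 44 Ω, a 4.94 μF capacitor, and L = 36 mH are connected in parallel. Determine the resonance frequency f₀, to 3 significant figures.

377 Hz

ω₀ = 1/√(LC) = 1/√(0.036 × 4.94e-06) = 2371 rad/s
f₀ = ω₀/(2π) = 377 Hz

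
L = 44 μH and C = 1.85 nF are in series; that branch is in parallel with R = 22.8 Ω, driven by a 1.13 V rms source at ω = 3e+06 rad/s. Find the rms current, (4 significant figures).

54.83 mA

X_L = ωL = 132.0 Ω
X_C = 1/(ωC) = 180.2 Ω
Branch 1: Z₁ = R = 22.80 Ω
Branch 2 (series LC): Z₂ = j(X_L − X_C) = −j48.18 Ω
Parallel: Z = Z₁Z₂/(Z₁+Z₂), |Z| = 20.61 Ω, ∠Z = -25.32°
I = V/|Z| = 1.13/20.61 = 54.83 mA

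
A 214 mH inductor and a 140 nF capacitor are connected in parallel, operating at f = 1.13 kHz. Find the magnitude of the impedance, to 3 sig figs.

ω = 2πf = 7100 rad/s
X_L = ωL = 1520 Ω
X_C = 1/(ωC) = 1010 Ω
Parallel: admittances add. Y = 1/(jωL) + jωC
Y = (0 + j0.000336) S
|Y| = 0.000336 S → |Z| = 1/|Y| = 2980 Ω, ∠Z = −∠Y = -90.0°

2980 Ω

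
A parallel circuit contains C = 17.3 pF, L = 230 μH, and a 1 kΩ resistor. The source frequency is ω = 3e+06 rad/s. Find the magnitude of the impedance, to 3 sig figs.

582 Ω

X_L = ωL = 690 Ω
X_C = 1/(ωC) = 19300 Ω
Parallel: admittances add. Y = 1/R + 1/(jωL) + jωC
Y = (0.00100 − j0.00140) S
|Y| = 0.00172 S → |Z| = 1/|Y| = 582 Ω, ∠Z = −∠Y = 54.4°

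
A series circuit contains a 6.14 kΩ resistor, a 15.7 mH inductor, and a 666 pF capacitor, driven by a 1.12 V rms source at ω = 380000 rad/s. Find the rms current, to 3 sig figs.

173 μA

X_L = ωL = 5970 Ω
X_C = 1/(ωC) = 3950 Ω
Net reactance X = X_L − X_C = 2010 Ω
Z = 6140 + j2010 Ω
|Z| = √(6140² + 2010²) = 6460 Ω
I = V/|Z| = 1.12/6460 = 173 μA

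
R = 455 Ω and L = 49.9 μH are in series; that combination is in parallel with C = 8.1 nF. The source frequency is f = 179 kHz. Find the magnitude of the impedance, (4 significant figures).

ω = 2πf = 1.125e+06 rad/s
X_L = ωL = 56.12 Ω
X_C = 1/(ωC) = 109.8 Ω
Branch 1 (R+jX_L): Z₁ = 455.0 + j56.12 Ω, |Z₁| = 458.4 Ω
Branch 2 (−jX_C): Z₂ = −j109.8 Ω
Parallel: Z = Z₁Z₂/(Z₁+Z₂), |Z| = 109.8 Ω, ∠Z = -76.24°

109.8 Ω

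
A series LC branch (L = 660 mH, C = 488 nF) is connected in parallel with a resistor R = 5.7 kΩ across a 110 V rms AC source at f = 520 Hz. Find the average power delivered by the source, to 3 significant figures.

ω = 2πf = 3267 rad/s
X_L = ωL = 2160 Ω
X_C = 1/(ωC) = 627 Ω
Branch 1: Z₁ = R = 5700 Ω
Branch 2 (series LC): Z₂ = j(X_L − X_C) = j1530 Ω
Parallel: Z = Z₁Z₂/(Z₁+Z₂), |Z| = 1480 Ω, ∠Z = 75.0°
I = V/|Z| = 74.5 mA
P = VI cos φ = 110 × 0.0745 × cos(75.0°) = 2.12 W

2.12 W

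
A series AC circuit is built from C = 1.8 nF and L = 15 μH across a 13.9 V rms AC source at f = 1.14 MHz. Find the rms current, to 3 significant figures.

ω = 2πf = 7.163e+06 rad/s
X_L = ωL = 107 Ω
X_C = 1/(ωC) = 77.6 Ω
Net reactance X = X_L − X_C = 29.9 Ω
Z = j29.9 Ω
|Z| = √(0² + 29.9²) = 29.9 Ω
I = V/|Z| = 13.9/29.9 = 465 mA

465 mA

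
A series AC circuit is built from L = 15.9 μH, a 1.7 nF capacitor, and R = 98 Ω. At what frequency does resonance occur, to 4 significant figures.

ω₀ = 1/√(LC) = 1/√(1.59e-05 × 1.7e-09) = 6.082e+06 rad/s
f₀ = ω₀/(2π) = 968.0 kHz

968.0 kHz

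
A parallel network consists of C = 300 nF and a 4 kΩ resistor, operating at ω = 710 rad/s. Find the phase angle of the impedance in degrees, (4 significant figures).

-40.43°

X_C = 1/(ωC) = 4695 Ω
Parallel: admittances add. Y = 1/R + jωC
Y = (0.0002500 + j0.0002130) S
|Y| = 0.0003284 S → |Z| = 1/|Y| = 3045 Ω, ∠Z = −∠Y = -40.43°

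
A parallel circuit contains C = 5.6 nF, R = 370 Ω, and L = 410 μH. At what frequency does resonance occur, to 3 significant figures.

ω₀ = 1/√(LC) = 1/√(0.00041 × 5.6e-09) = 660000 rad/s
f₀ = ω₀/(2π) = 105 kHz

105 kHz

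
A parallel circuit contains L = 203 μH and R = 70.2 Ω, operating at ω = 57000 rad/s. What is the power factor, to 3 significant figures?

X_L = ωL = 11.6 Ω
Parallel: admittances add. Y = 1/R + 1/(jωL)
Y = (0.0142 − j0.0864) S
|Y| = 0.0876 S → |Z| = 1/|Y| = 11.4 Ω, ∠Z = −∠Y = 80.6°
cos φ = cos(80.6°) = 0.163

0.163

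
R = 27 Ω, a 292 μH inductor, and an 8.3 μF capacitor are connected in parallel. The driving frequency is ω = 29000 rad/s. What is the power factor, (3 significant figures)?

X_L = ωL = 8.47 Ω
X_C = 1/(ωC) = 4.15 Ω
Parallel: admittances add. Y = 1/R + 1/(jωL) + jωC
Y = (0.0370 + j0.123) S
|Y| = 0.128 S → |Z| = 1/|Y| = 7.81 Ω, ∠Z = −∠Y = -73.2°
cos φ = cos(-73.2°) = 0.289

0.289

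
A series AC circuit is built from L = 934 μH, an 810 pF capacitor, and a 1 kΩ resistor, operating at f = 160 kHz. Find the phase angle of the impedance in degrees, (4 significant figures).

-16.12°

ω = 2πf = 1.005e+06 rad/s
X_L = ωL = 939.0 Ω
X_C = 1/(ωC) = 1228 Ω
Net reactance X = X_L − X_C = -289.1 Ω
Z = 1000 − j289.1 Ω
|Z| = √(1000² + 289.1²) = 1041 Ω
∠Z = arctan(-289.1/1000) = -16.12°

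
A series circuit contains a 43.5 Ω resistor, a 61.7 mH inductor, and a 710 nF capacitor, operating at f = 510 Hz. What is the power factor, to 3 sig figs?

0.177

ω = 2πf = 3204 rad/s
X_L = ωL = 198 Ω
X_C = 1/(ωC) = 440 Ω
Net reactance X = X_L − X_C = -242 Ω
Z = 43.5 − j242 Ω
|Z| = √(43.5² + 242²) = 246 Ω
∠Z = arctan(-242/43.5) = -79.8°
cos φ = cos(-79.8°) = 0.177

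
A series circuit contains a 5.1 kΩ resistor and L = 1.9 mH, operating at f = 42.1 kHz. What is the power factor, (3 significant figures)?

ω = 2πf = 264500 rad/s
X_L = ωL = 503 Ω
Z = 5100 + j503 Ω
|Z| = √(5100² + 503²) = 5120 Ω
∠Z = arctan(503/5100) = 5.63°
cos φ = cos(5.63°) = 0.995

0.995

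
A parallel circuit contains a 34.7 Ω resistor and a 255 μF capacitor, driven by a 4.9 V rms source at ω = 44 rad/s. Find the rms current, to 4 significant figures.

X_C = 1/(ωC) = 89.13 Ω
Parallel: admittances add. Y = 1/R + jωC
Y = (0.02882 + j0.01122) S
|Y| = 0.03093 S → |Z| = 1/|Y| = 32.34 Ω, ∠Z = −∠Y = -21.27°
I = V/|Z| = 4.9/32.34 = 151.5 mA

151.5 mA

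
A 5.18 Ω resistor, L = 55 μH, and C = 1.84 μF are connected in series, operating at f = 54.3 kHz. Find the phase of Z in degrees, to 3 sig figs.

73.2°

ω = 2πf = 341200 rad/s
X_L = ωL = 18.8 Ω
X_C = 1/(ωC) = 1.59 Ω
Net reactance X = X_L − X_C = 17.2 Ω
Z = 5.18 + j17.2 Ω
|Z| = √(5.18² + 17.2²) = 17.9 Ω
∠Z = arctan(17.2/5.18) = 73.2°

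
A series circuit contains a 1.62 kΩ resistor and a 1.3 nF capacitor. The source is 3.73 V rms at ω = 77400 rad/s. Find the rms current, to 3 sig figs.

X_C = 1/(ωC) = 9940 Ω
Z = 1620 − j9940 Ω
|Z| = √(1620² + 9940²) = 10100 Ω
I = V/|Z| = 3.73/10100 = 370 μA

370 μA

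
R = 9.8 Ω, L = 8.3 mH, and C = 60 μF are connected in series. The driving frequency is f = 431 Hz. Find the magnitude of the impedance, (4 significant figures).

19.04 Ω

ω = 2πf = 2708 rad/s
X_L = ωL = 22.48 Ω
X_C = 1/(ωC) = 6.154 Ω
Net reactance X = X_L − X_C = 16.32 Ω
Z = 9.800 + j16.32 Ω
|Z| = √(9.800² + 16.32²) = 19.04 Ω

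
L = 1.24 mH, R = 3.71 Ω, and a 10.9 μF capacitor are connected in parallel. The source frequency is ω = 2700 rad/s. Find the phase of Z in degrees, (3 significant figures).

X_L = ωL = 3.35 Ω
X_C = 1/(ωC) = 34.0 Ω
Parallel: admittances add. Y = 1/R + 1/(jωL) + jωC
Y = (0.270 − j0.269) S
|Y| = 0.381 S → |Z| = 1/|Y| = 2.62 Ω, ∠Z = −∠Y = 45.0°

45.0°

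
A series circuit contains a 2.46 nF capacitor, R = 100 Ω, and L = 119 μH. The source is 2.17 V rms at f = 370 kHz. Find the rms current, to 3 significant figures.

15.2 mA

ω = 2πf = 2.325e+06 rad/s
X_L = ωL = 277 Ω
X_C = 1/(ωC) = 175 Ω
Net reactance X = X_L − X_C = 102 Ω
Z = 100 + j102 Ω
|Z| = √(100² + 102²) = 143 Ω
I = V/|Z| = 2.17/143 = 15.2 mA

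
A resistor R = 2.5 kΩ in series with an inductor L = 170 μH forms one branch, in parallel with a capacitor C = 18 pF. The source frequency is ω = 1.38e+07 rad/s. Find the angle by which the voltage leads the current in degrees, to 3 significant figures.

-12.9°

X_L = ωL = 2350 Ω
X_C = 1/(ωC) = 4030 Ω
Branch 1 (R+jX_L): Z₁ = 2500 + j2350 Ω, |Z₁| = 3430 Ω
Branch 2 (−jX_C): Z₂ = −j4030 Ω
Parallel: Z = Z₁Z₂/(Z₁+Z₂), |Z| = 4580 Ω, ∠Z = -12.9°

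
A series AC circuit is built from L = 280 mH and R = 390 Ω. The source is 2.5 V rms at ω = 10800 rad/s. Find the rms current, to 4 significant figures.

X_L = ωL = 3024 Ω
Z = 390.0 + j3024 Ω
|Z| = √(390.0² + 3024²) = 3049 Ω
I = V/|Z| = 2.5/3049 = 819.9 μA

819.9 μA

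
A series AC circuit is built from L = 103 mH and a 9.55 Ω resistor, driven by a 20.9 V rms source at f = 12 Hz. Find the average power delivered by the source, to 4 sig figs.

27.53 W

ω = 2πf = 75.40 rad/s
X_L = ωL = 7.766 Ω
Z = 9.550 + j7.766 Ω
|Z| = √(9.550² + 7.766²) = 12.31 Ω
∠Z = arctan(7.766/9.550) = 39.12°
I = V/|Z| = 1.698 A
P = VI cos φ = 20.9 × 1.698 × cos(39.12°) = 27.53 W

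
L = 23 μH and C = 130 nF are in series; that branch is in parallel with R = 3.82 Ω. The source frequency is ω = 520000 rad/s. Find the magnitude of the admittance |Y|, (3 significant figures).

X_L = ωL = 12.0 Ω
X_C = 1/(ωC) = 14.8 Ω
Branch 1: Z₁ = R = 3.82 Ω
Branch 2 (series LC): Z₂ = j(X_L − X_C) = −j2.83 Ω
Parallel: Z = Z₁Z₂/(Z₁+Z₂), |Z| = 2.28 Ω, ∠Z = -53.4°
|Y| = 1/|Z| = 439 mS

439 mS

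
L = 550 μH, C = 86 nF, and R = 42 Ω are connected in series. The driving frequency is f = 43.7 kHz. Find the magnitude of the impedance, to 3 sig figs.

117 Ω

ω = 2πf = 274600 rad/s
X_L = ωL = 151 Ω
X_C = 1/(ωC) = 42.3 Ω
Net reactance X = X_L − X_C = 109 Ω
Z = 42.0 + j109 Ω
|Z| = √(42.0² + 109²) = 117 Ω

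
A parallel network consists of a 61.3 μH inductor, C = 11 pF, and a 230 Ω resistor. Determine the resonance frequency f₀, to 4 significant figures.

6.129 MHz

ω₀ = 1/√(LC) = 1/√(6.13e-05 × 1.1e-11) = 3.851e+07 rad/s
f₀ = ω₀/(2π) = 6.129 MHz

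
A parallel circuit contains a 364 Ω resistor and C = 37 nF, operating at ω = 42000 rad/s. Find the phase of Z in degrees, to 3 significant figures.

X_C = 1/(ωC) = 644 Ω
Parallel: admittances add. Y = 1/R + jωC
Y = (0.00275 + j0.00155) S
|Y| = 0.00316 S → |Z| = 1/|Y| = 317 Ω, ∠Z = −∠Y = -29.5°

-29.5°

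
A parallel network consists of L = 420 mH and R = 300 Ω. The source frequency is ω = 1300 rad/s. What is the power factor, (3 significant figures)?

X_L = ωL = 546 Ω
Parallel: admittances add. Y = 1/R + 1/(jωL)
Y = (0.00333 − j0.00183) S
|Y| = 0.00380 S → |Z| = 1/|Y| = 263 Ω, ∠Z = −∠Y = 28.8°
cos φ = cos(28.8°) = 0.876

0.876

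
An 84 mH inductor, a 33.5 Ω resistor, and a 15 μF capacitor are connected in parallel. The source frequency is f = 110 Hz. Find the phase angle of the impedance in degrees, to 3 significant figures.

12.9°

ω = 2πf = 691.2 rad/s
X_L = ωL = 58.1 Ω
X_C = 1/(ωC) = 96.5 Ω
Parallel: admittances add. Y = 1/R + 1/(jωL) + jωC
Y = (0.0299 − j0.00686) S
|Y| = 0.0306 S → |Z| = 1/|Y| = 32.6 Ω, ∠Z = −∠Y = 12.9°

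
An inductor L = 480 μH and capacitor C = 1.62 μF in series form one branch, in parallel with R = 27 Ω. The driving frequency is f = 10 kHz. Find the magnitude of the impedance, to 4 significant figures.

16.24 Ω

ω = 2πf = 62830 rad/s
X_L = ωL = 30.16 Ω
X_C = 1/(ωC) = 9.824 Ω
Branch 1: Z₁ = R = 27.00 Ω
Branch 2 (series LC): Z₂ = j(X_L − X_C) = j20.33 Ω
Parallel: Z = Z₁Z₂/(Z₁+Z₂), |Z| = 16.24 Ω, ∠Z = 53.01°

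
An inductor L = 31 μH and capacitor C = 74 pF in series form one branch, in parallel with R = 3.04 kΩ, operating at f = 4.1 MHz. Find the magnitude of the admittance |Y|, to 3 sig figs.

3.66 mS

ω = 2πf = 2.576e+07 rad/s
X_L = ωL = 799 Ω
X_C = 1/(ωC) = 525 Ω
Branch 1: Z₁ = R = 3040 Ω
Branch 2 (series LC): Z₂ = j(X_L − X_C) = j274 Ω
Parallel: Z = Z₁Z₂/(Z₁+Z₂), |Z| = 273 Ω, ∠Z = 84.8°
|Y| = 1/|Z| = 3.66 mS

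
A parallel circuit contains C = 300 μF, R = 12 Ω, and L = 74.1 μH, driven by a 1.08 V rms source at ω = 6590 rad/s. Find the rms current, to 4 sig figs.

118.1 mA

X_L = ωL = 0.4883 Ω
X_C = 1/(ωC) = 0.5058 Ω
Parallel: admittances add. Y = 1/R + 1/(jωL) + jωC
Y = (0.08333 − j0.07084) S
|Y| = 0.1094 S → |Z| = 1/|Y| = 9.143 Ω, ∠Z = −∠Y = 40.37°
I = V/|Z| = 1.08/9.143 = 118.1 mA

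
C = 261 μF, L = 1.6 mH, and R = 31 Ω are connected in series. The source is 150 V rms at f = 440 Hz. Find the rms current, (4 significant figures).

ω = 2πf = 2765 rad/s
X_L = ωL = 4.423 Ω
X_C = 1/(ωC) = 1.386 Ω
Net reactance X = X_L − X_C = 3.037 Ω
Z = 31.00 + j3.037 Ω
|Z| = √(31.00² + 3.037²) = 31.15 Ω
I = V/|Z| = 150/31.15 = 4.816 A

4.816 A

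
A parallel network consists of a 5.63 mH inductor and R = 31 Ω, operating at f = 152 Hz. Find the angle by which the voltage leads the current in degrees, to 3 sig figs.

ω = 2πf = 955.0 rad/s
X_L = ωL = 5.38 Ω
Parallel: admittances add. Y = 1/R + 1/(jωL)
Y = (0.0323 − j0.186) S
|Y| = 0.189 S → |Z| = 1/|Y| = 5.30 Ω, ∠Z = −∠Y = 80.2°

80.2°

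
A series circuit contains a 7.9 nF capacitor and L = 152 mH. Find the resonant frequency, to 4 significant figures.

ω₀ = 1/√(LC) = 1/√(0.152 × 7.9e-09) = 28860 rad/s
f₀ = ω₀/(2π) = 4.593 kHz

4.593 kHz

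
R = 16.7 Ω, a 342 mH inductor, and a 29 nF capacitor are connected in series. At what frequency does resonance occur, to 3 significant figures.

1.60 kHz

ω₀ = 1/√(LC) = 1/√(0.342 × 2.9e-08) = 10040 rad/s
f₀ = ω₀/(2π) = 1.60 kHz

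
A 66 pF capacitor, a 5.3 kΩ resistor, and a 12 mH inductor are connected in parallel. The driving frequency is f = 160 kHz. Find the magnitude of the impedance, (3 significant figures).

5280 Ω

ω = 2πf = 1.005e+06 rad/s
X_L = ωL = 12100 Ω
X_C = 1/(ωC) = 15100 Ω
Parallel: admittances add. Y = 1/R + 1/(jωL) + jωC
Y = (0.000189 − j1.65e-05) S
|Y| = 0.000189 S → |Z| = 1/|Y| = 5280 Ω, ∠Z = −∠Y = 5.01°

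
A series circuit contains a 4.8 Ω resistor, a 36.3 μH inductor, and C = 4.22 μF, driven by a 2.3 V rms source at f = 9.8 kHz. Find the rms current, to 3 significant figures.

454 mA

ω = 2πf = 61580 rad/s
X_L = ωL = 2.24 Ω
X_C = 1/(ωC) = 3.85 Ω
Net reactance X = X_L − X_C = -1.61 Ω
Z = 4.80 − j1.61 Ω
|Z| = √(4.80² + 1.61²) = 5.06 Ω
I = V/|Z| = 2.3/5.06 = 454 mA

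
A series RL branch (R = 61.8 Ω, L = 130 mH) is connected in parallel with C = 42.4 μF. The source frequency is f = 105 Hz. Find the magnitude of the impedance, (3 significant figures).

ω = 2πf = 659.7 rad/s
X_L = ωL = 85.8 Ω
X_C = 1/(ωC) = 35.7 Ω
Branch 1 (R+jX_L): Z₁ = 61.8 + j85.8 Ω, |Z₁| = 106 Ω
Branch 2 (−jX_C): Z₂ = −j35.7 Ω
Parallel: Z = Z₁Z₂/(Z₁+Z₂), |Z| = 47.5 Ω, ∠Z = -74.8°

47.5 Ω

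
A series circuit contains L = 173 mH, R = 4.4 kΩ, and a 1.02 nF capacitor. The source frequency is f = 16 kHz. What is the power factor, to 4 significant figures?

ω = 2πf = 100500 rad/s
X_L = ωL = 17390 Ω
X_C = 1/(ωC) = 9752 Ω
Net reactance X = X_L − X_C = 7640 Ω
Z = 4400 + j7640 Ω
|Z| = √(4400² + 7640²) = 8816 Ω
∠Z = arctan(7640/4400) = 60.06°
cos φ = cos(60.06°) = 0.4991

0.4991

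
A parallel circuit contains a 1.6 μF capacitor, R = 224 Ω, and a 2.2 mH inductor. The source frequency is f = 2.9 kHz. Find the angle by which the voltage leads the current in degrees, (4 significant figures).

ω = 2πf = 18220 rad/s
X_L = ωL = 40.09 Ω
X_C = 1/(ωC) = 34.30 Ω
Parallel: admittances add. Y = 1/R + 1/(jωL) + jωC
Y = (0.004464 + j0.004208) S
|Y| = 0.006135 S → |Z| = 1/|Y| = 163.0 Ω, ∠Z = −∠Y = -43.31°

-43.31°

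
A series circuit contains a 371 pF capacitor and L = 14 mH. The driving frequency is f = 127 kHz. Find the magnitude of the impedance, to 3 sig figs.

ω = 2πf = 798000 rad/s
X_L = ωL = 11200 Ω
X_C = 1/(ωC) = 3380 Ω
Net reactance X = X_L − X_C = 7790 Ω
Z = j7790 Ω
|Z| = √(0² + 7790²) = 7790 Ω

7790 Ω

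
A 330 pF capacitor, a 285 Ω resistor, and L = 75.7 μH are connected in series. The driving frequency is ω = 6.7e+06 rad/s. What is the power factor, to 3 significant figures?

0.982

X_L = ωL = 507 Ω
X_C = 1/(ωC) = 452 Ω
Net reactance X = X_L − X_C = 54.9 Ω
Z = 285 + j54.9 Ω
|Z| = √(285² + 54.9²) = 290 Ω
∠Z = arctan(54.9/285) = 10.9°
cos φ = cos(10.9°) = 0.982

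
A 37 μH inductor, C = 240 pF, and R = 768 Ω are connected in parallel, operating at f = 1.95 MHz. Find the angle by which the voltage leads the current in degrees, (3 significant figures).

-29.4°

ω = 2πf = 1.225e+07 rad/s
X_L = ωL = 453 Ω
X_C = 1/(ωC) = 340 Ω
Parallel: admittances add. Y = 1/R + 1/(jωL) + jωC
Y = (0.00130 + j0.000735) S
|Y| = 0.00150 S → |Z| = 1/|Y| = 669 Ω, ∠Z = −∠Y = -29.4°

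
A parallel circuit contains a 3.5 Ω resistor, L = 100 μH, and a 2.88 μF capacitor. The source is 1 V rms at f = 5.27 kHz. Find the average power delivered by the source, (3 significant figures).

ω = 2πf = 33110 rad/s
X_L = ωL = 3.31 Ω
X_C = 1/(ωC) = 10.5 Ω
Parallel: admittances add. Y = 1/R + 1/(jωL) + jωC
Y = (0.286 − j0.207) S
|Y| = 0.353 S → |Z| = 1/|Y| = 2.84 Ω, ∠Z = −∠Y = 35.9°
I = V/|Z| = 353 mA
P = VI cos φ = 1 × 0.353 × cos(35.9°) = 286 mW

286 mW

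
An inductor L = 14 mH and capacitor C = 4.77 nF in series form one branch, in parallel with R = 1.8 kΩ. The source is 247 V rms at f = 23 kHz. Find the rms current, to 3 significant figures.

453 mA

ω = 2πf = 144500 rad/s
X_L = ωL = 2020 Ω
X_C = 1/(ωC) = 1450 Ω
Branch 1: Z₁ = R = 1800 Ω
Branch 2 (series LC): Z₂ = j(X_L − X_C) = j572 Ω
Parallel: Z = Z₁Z₂/(Z₁+Z₂), |Z| = 546 Ω, ∠Z = 72.4°
I = V/|Z| = 247/546 = 453 mA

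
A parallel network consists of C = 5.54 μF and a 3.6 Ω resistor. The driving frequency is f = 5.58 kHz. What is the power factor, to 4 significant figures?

ω = 2πf = 35060 rad/s
X_C = 1/(ωC) = 5.148 Ω
Parallel: admittances add. Y = 1/R + jωC
Y = (0.2778 + j0.1942) S
|Y| = 0.3389 S → |Z| = 1/|Y| = 2.950 Ω, ∠Z = −∠Y = -34.96°
cos φ = cos(-34.96°) = 0.8195

0.8195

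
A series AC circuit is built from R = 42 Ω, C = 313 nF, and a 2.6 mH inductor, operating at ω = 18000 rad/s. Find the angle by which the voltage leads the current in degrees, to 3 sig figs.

X_L = ωL = 46.8 Ω
X_C = 1/(ωC) = 177 Ω
Net reactance X = X_L − X_C = -131 Ω
Z = 42.0 − j131 Ω
|Z| = √(42.0² + 131²) = 137 Ω
∠Z = arctan(-131/42.0) = -72.2°

-72.2°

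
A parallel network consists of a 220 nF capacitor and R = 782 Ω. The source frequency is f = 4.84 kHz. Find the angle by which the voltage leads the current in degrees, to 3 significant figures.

ω = 2πf = 30410 rad/s
X_C = 1/(ωC) = 149 Ω
Parallel: admittances add. Y = 1/R + jωC
Y = (0.00128 + j0.00669) S
|Y| = 0.00681 S → |Z| = 1/|Y| = 147 Ω, ∠Z = −∠Y = -79.2°

-79.2°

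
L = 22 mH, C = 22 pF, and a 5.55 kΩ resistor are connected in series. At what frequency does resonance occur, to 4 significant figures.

228.8 kHz

ω₀ = 1/√(LC) = 1/√(0.022 × 2.2e-11) = 1.437e+06 rad/s
f₀ = ω₀/(2π) = 228.8 kHz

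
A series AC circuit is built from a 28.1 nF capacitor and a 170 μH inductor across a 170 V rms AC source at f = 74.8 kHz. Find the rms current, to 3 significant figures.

40.7 A

ω = 2πf = 470000 rad/s
X_L = ωL = 79.9 Ω
X_C = 1/(ωC) = 75.7 Ω
Net reactance X = X_L − X_C = 4.18 Ω
Z = j4.18 Ω
|Z| = √(0² + 4.18²) = 4.18 Ω
I = V/|Z| = 170/4.18 = 40.7 A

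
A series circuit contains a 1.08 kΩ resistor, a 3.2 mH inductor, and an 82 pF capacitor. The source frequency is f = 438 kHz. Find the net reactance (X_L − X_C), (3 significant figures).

ω = 2πf = 2.752e+06 rad/s
X_L = ωL = 8810 Ω
X_C = 1/(ωC) = 4430 Ω
X = 8810 − 4430 = 4380 Ω

4380 Ω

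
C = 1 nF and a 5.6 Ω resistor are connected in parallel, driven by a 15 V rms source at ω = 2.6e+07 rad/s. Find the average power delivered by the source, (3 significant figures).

X_C = 1/(ωC) = 38.5 Ω
Parallel: admittances add. Y = 1/R + jωC
Y = (0.179 + j0.0260) S
|Y| = 0.180 S → |Z| = 1/|Y| = 5.54 Ω, ∠Z = −∠Y = -8.28°
I = V/|Z| = 2.71 A
P = VI cos φ = 15 × 2.71 × cos(-8.28°) = 40.2 W

40.2 W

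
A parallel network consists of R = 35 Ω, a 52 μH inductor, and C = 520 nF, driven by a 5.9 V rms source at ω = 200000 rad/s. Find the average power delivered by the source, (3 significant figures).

995 mW

X_L = ωL = 10.4 Ω
X_C = 1/(ωC) = 9.62 Ω
Parallel: admittances add. Y = 1/R + 1/(jωL) + jωC
Y = (0.0286 + j0.00785) S
|Y| = 0.0296 S → |Z| = 1/|Y| = 33.8 Ω, ∠Z = −∠Y = -15.4°
I = V/|Z| = 175 mA
P = VI cos φ = 5.9 × 0.175 × cos(-15.4°) = 995 mW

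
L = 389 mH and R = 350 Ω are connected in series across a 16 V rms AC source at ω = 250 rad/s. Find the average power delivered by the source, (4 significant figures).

679.0 mW

X_L = ωL = 97.25 Ω
Z = 350.0 + j97.25 Ω
|Z| = √(350.0² + 97.25²) = 363.3 Ω
∠Z = arctan(97.25/350.0) = 15.53°
I = V/|Z| = 44.05 mA
P = VI cos φ = 16 × 0.04405 × cos(15.53°) = 679.0 mW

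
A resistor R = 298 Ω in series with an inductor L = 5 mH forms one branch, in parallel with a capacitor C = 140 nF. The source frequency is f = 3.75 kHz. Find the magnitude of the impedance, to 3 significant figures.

ω = 2πf = 23560 rad/s
X_L = ωL = 118 Ω
X_C = 1/(ωC) = 303 Ω
Branch 1 (R+jX_L): Z₁ = 298 + j118 Ω, |Z₁| = 320 Ω
Branch 2 (−jX_C): Z₂ = −j303 Ω
Parallel: Z = Z₁Z₂/(Z₁+Z₂), |Z| = 277 Ω, ∠Z = -36.5°

277 Ω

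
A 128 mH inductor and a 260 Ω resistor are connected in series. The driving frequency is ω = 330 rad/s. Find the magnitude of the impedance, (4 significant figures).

263.4 Ω

X_L = ωL = 42.24 Ω
Z = 260.0 + j42.24 Ω
|Z| = √(260.0² + 42.24²) = 263.4 Ω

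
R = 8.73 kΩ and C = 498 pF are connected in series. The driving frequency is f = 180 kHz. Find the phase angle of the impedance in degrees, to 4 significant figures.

-11.50°

ω = 2πf = 1.131e+06 rad/s
X_C = 1/(ωC) = 1775 Ω
Z = 8730 − j1775 Ω
|Z| = √(8730² + 1775²) = 8909 Ω
∠Z = arctan(-1775/8730) = -11.50°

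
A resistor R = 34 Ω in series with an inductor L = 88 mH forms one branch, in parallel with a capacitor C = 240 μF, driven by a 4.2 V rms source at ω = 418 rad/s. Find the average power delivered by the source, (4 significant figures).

X_L = ωL = 36.78 Ω
X_C = 1/(ωC) = 9.968 Ω
Branch 1 (R+jX_L): Z₁ = 34.00 + j36.78 Ω, |Z₁| = 50.09 Ω
Branch 2 (−jX_C): Z₂ = −j9.968 Ω
Parallel: Z = Z₁Z₂/(Z₁+Z₂), |Z| = 11.53 Ω, ∠Z = -81.01°
I = V/|Z| = 364.2 mA
P = VI cos φ = 4.2 × 0.3642 × cos(-81.01°) = 239.0 mW

239.0 mW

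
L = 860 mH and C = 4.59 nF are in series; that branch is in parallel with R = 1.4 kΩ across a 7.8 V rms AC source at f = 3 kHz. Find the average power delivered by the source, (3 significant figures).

ω = 2πf = 18850 rad/s
X_L = ωL = 16200 Ω
X_C = 1/(ωC) = 11600 Ω
Branch 1: Z₁ = R = 1400 Ω
Branch 2 (series LC): Z₂ = j(X_L − X_C) = j4650 Ω
Parallel: Z = Z₁Z₂/(Z₁+Z₂), |Z| = 1340 Ω, ∠Z = 16.7°
I = V/|Z| = 5.82 mA
P = VI cos φ = 7.8 × 0.00582 × cos(16.7°) = 43.5 mW

43.5 mW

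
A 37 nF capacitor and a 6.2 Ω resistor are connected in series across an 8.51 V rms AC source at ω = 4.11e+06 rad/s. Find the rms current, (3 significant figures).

942 mA

X_C = 1/(ωC) = 6.58 Ω
Z = 6.20 − j6.58 Ω
|Z| = √(6.20² + 6.58²) = 9.04 Ω
I = V/|Z| = 8.51/9.04 = 942 mA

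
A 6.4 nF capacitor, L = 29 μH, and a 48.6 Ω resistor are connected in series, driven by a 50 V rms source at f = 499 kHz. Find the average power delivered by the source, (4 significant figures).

ω = 2πf = 3.135e+06 rad/s
X_L = ωL = 90.92 Ω
X_C = 1/(ωC) = 49.84 Ω
Net reactance X = X_L − X_C = 41.09 Ω
Z = 48.60 + j41.09 Ω
|Z| = √(48.60² + 41.09²) = 63.64 Ω
∠Z = arctan(41.09/48.60) = 40.21°
I = V/|Z| = 785.7 mA
P = VI cos φ = 50 × 0.7857 × cos(40.21°) = 30.00 W

30.00 W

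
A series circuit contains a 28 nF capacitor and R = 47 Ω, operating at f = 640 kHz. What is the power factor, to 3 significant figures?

ω = 2πf = 4.021e+06 rad/s
X_C = 1/(ωC) = 8.88 Ω
Z = 47.0 − j8.88 Ω
|Z| = √(47.0² + 8.88²) = 47.8 Ω
∠Z = arctan(-8.88/47.0) = -10.7°
cos φ = cos(-10.7°) = 0.983

0.983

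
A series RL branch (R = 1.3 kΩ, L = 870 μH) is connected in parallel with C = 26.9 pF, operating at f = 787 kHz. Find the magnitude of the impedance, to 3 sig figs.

9740 Ω

ω = 2πf = 4.945e+06 rad/s
X_L = ωL = 4300 Ω
X_C = 1/(ωC) = 7520 Ω
Branch 1 (R+jX_L): Z₁ = 1300 + j4300 Ω, |Z₁| = 4490 Ω
Branch 2 (−jX_C): Z₂ = −j7520 Ω
Parallel: Z = Z₁Z₂/(Z₁+Z₂), |Z| = 9740 Ω, ∠Z = 51.2°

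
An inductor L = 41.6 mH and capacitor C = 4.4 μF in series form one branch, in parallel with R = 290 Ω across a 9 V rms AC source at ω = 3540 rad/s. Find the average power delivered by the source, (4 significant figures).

279.3 mW

X_L = ωL = 147.3 Ω
X_C = 1/(ωC) = 64.20 Ω
Branch 1: Z₁ = R = 290.0 Ω
Branch 2 (series LC): Z₂ = j(X_L − X_C) = j83.06 Ω
Parallel: Z = Z₁Z₂/(Z₁+Z₂), |Z| = 79.85 Ω, ∠Z = 74.02°
I = V/|Z| = 112.7 mA
P = VI cos φ = 9 × 0.1127 × cos(74.02°) = 279.3 mW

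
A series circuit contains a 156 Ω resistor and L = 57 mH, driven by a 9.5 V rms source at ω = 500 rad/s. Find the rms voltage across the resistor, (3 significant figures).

X_L = ωL = 28.5 Ω
Z = 156 + j28.5 Ω
|Z| = √(156² + 28.5²) = 159 Ω
I = V/|Z| = 59.9 mA
V_R = I·|Z_R| = 0.0599 × 156 = 9.35 V

9.35 V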